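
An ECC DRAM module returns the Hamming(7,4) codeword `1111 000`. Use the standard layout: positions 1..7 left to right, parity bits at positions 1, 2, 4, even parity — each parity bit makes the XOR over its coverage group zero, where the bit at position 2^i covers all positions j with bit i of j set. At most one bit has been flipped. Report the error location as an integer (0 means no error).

s1: b1⊕b3⊕b5⊕b7 = 1⊕1⊕0⊕0 = 0
s2: b2⊕b3⊕b6⊕b7 = 1⊕1⊕0⊕0 = 0
s4: b4⊕b5⊕b6⊕b7 = 1⊕0⊕0⊕0 = 1
Syndrome (s4...s1) = 100 → position 4.

4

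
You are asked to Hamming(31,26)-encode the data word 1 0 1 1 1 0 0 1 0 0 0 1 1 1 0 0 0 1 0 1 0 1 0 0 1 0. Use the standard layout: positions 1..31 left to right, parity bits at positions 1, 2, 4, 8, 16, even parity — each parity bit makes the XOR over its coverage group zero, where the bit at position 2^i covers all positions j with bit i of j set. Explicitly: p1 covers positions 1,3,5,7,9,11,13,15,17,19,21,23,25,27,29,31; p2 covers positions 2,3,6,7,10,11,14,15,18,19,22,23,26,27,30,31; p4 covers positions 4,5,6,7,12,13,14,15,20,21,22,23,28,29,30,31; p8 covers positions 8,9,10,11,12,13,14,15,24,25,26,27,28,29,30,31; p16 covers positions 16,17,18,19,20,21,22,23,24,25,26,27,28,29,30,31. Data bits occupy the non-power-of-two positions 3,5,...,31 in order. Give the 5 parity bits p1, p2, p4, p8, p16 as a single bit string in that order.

Place data bits at non-power-of-two positions: b3=1, b5=0, b6=1, b7=1, b9=1, b10=0, b11=0, b12=1, b13=0, b14=0, b15=0, b17=1, b18=1, b19=1, b20=0, b21=0, b22=0, b23=1, b24=0, b25=1, b26=0, b27=1, b28=0, b29=0, b30=1, b31=0.
p1 = XOR of data positions {3,5,7,9,11,13,15,17,19,21,23,25,27,29,31} = 1⊕0⊕1⊕1⊕0⊕0⊕0⊕1⊕1⊕0⊕1⊕1⊕1⊕0⊕0 = 0
p2 = XOR of data positions {3,6,7,10,11,14,15,18,19,22,23,26,27,30,31} = 1⊕1⊕1⊕0⊕0⊕0⊕0⊕1⊕1⊕0⊕1⊕0⊕1⊕1⊕0 = 0
p4 = XOR of data positions {5,6,7,12,13,14,15,20,21,22,23,28,29,30,31} = 0⊕1⊕1⊕1⊕0⊕0⊕0⊕0⊕0⊕0⊕1⊕0⊕0⊕1⊕0 = 1
p8 = XOR of data positions {9,10,11,12,13,14,15,24,25,26,27,28,29,30,31} = 1⊕0⊕0⊕1⊕0⊕0⊕0⊕0⊕1⊕0⊕1⊕0⊕0⊕1⊕0 = 1
p16 = XOR of data positions {17,18,19,20,21,22,23,24,25,26,27,28,29,30,31} = 1⊕1⊕1⊕0⊕0⊕0⊕1⊕0⊕1⊕0⊕1⊕0⊕0⊕1⊕0 = 1
Parity bits p1,p2,p4,p8,p16 = 00111

00111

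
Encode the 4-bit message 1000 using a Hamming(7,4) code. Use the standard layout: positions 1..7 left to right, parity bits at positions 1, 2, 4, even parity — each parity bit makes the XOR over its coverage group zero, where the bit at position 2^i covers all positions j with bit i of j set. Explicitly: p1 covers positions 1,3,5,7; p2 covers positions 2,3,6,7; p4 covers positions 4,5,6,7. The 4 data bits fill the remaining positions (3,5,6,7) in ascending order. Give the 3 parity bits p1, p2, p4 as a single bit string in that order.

Place data bits at non-power-of-two positions: b3=1, b5=0, b6=0, b7=0.
p1 = XOR of data positions {3,5,7} = 1⊕0⊕0 = 1
p2 = XOR of data positions {3,6,7} = 1⊕0⊕0 = 1
p4 = XOR of data positions {5,6,7} = 0⊕0⊕0 = 0
Parity bits p1,p2,p4 = 110

110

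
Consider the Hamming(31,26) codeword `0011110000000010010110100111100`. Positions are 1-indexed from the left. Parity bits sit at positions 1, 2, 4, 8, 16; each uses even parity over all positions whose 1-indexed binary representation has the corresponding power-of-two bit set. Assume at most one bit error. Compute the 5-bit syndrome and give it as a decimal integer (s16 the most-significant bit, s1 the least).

s1: b1⊕b3⊕b5⊕b7⊕b9⊕b11⊕b13⊕b15⊕b17⊕b19⊕b21⊕b23⊕b25⊕b27⊕b29⊕b31 = 0⊕1⊕1⊕0⊕0⊕0⊕0⊕1⊕0⊕0⊕1⊕1⊕0⊕1⊕1⊕0 = 1
s2: b2⊕b3⊕b6⊕b7⊕b10⊕b11⊕b14⊕b15⊕b18⊕b19⊕b22⊕b23⊕b26⊕b27⊕b30⊕b31 = 0⊕1⊕1⊕0⊕0⊕0⊕0⊕1⊕1⊕0⊕0⊕1⊕1⊕1⊕0⊕0 = 1
s4: b4⊕b5⊕b6⊕b7⊕b12⊕b13⊕b14⊕b15⊕b20⊕b21⊕b22⊕b23⊕b28⊕b29⊕b30⊕b31 = 1⊕1⊕1⊕0⊕0⊕0⊕0⊕1⊕1⊕1⊕0⊕1⊕1⊕1⊕0⊕0 = 1
s8: b8⊕b9⊕b10⊕b11⊕b12⊕b13⊕b14⊕b15⊕b24⊕b25⊕b26⊕b27⊕b28⊕b29⊕b30⊕b31 = 0⊕0⊕0⊕0⊕0⊕0⊕0⊕1⊕0⊕0⊕1⊕1⊕1⊕1⊕0⊕0 = 1
s16: b16⊕b17⊕b18⊕b19⊕b20⊕b21⊕b22⊕b23⊕b24⊕b25⊕b26⊕b27⊕b28⊕b29⊕b30⊕b31 = 0⊕0⊕1⊕0⊕1⊕1⊕0⊕1⊕0⊕0⊕1⊕1⊕1⊕1⊕0⊕0 = 0
Syndrome (s16...s1) = 01111 → position 15.

15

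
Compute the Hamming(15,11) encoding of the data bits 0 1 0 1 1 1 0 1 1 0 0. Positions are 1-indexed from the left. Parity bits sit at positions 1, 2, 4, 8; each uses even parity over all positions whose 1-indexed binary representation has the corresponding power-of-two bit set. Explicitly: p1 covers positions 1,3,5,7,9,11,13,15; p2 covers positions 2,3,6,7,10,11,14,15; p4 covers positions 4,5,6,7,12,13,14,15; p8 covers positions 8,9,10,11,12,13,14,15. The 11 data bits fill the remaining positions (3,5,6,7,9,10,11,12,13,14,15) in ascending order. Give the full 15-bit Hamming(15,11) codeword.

Place data bits at non-power-of-two positions: b3=0, b5=1, b6=0, b7=1, b9=1, b10=1, b11=0, b12=1, b13=1, b14=0, b15=0.
p1 = XOR of data positions {3,5,7,9,11,13,15} = 0⊕1⊕1⊕1⊕0⊕1⊕0 = 0
p2 = XOR of data positions {3,6,7,10,11,14,15} = 0⊕0⊕1⊕1⊕0⊕0⊕0 = 0
p4 = XOR of data positions {5,6,7,12,13,14,15} = 1⊕0⊕1⊕1⊕1⊕0⊕0 = 0
p8 = XOR of data positions {9,10,11,12,13,14,15} = 1⊕1⊕0⊕1⊕1⊕0⊕0 = 0
Codeword b1..b15 = 000010101101100

000010101101100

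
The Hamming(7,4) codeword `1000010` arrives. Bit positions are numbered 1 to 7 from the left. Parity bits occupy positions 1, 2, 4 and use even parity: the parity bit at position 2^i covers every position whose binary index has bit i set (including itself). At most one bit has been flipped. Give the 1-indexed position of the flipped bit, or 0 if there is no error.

7

s1: b1⊕b3⊕b5⊕b7 = 1⊕0⊕0⊕0 = 1
s2: b2⊕b3⊕b6⊕b7 = 0⊕0⊕1⊕0 = 1
s4: b4⊕b5⊕b6⊕b7 = 0⊕0⊕1⊕0 = 1
Syndrome (s4...s1) = 111 → position 7.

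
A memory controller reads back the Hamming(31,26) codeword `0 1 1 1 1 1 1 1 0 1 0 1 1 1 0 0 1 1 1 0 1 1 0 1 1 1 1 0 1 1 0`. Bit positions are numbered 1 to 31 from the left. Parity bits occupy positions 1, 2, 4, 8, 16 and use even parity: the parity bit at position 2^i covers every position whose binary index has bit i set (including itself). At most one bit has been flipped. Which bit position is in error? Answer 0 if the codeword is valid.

28

s1: b1⊕b3⊕b5⊕b7⊕b9⊕b11⊕b13⊕b15⊕b17⊕b19⊕b21⊕b23⊕b25⊕b27⊕b29⊕b31 = 0⊕1⊕1⊕1⊕0⊕0⊕1⊕0⊕1⊕1⊕1⊕0⊕1⊕1⊕1⊕0 = 0
s2: b2⊕b3⊕b6⊕b7⊕b10⊕b11⊕b14⊕b15⊕b18⊕b19⊕b22⊕b23⊕b26⊕b27⊕b30⊕b31 = 1⊕1⊕1⊕1⊕1⊕0⊕1⊕0⊕1⊕1⊕1⊕0⊕1⊕1⊕1⊕0 = 0
s4: b4⊕b5⊕b6⊕b7⊕b12⊕b13⊕b14⊕b15⊕b20⊕b21⊕b22⊕b23⊕b28⊕b29⊕b30⊕b31 = 1⊕1⊕1⊕1⊕1⊕1⊕1⊕0⊕0⊕1⊕1⊕0⊕0⊕1⊕1⊕0 = 1
s8: b8⊕b9⊕b10⊕b11⊕b12⊕b13⊕b14⊕b15⊕b24⊕b25⊕b26⊕b27⊕b28⊕b29⊕b30⊕b31 = 1⊕0⊕1⊕0⊕1⊕1⊕1⊕0⊕1⊕1⊕1⊕1⊕0⊕1⊕1⊕0 = 1
s16: b16⊕b17⊕b18⊕b19⊕b20⊕b21⊕b22⊕b23⊕b24⊕b25⊕b26⊕b27⊕b28⊕b29⊕b30⊕b31 = 0⊕1⊕1⊕1⊕0⊕1⊕1⊕0⊕1⊕1⊕1⊕1⊕0⊕1⊕1⊕0 = 1
Syndrome (s16...s1) = 11100 → position 28.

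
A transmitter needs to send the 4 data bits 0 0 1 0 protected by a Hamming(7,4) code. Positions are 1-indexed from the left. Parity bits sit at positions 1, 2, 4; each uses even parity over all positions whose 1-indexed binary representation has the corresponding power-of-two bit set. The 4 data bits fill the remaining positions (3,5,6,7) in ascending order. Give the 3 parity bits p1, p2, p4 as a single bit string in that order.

011

Place data bits at non-power-of-two positions: b3=0, b5=0, b6=1, b7=0.
p1 = XOR of data positions {3,5,7} = 0⊕0⊕0 = 0
p2 = XOR of data positions {3,6,7} = 0⊕1⊕0 = 1
p4 = XOR of data positions {5,6,7} = 0⊕1⊕0 = 1
Parity bits p1,p2,p4 = 011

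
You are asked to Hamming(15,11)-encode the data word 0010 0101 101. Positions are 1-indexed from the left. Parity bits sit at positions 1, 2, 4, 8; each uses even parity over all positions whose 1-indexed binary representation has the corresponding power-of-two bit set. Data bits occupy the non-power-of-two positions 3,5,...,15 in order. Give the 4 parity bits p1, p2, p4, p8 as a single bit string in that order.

0100

Place data bits at non-power-of-two positions: b3=0, b5=0, b6=1, b7=0, b9=0, b10=1, b11=0, b12=1, b13=1, b14=0, b15=1.
p1 = XOR of data positions {3,5,7,9,11,13,15} = 0⊕0⊕0⊕0⊕0⊕1⊕1 = 0
p2 = XOR of data positions {3,6,7,10,11,14,15} = 0⊕1⊕0⊕1⊕0⊕0⊕1 = 1
p4 = XOR of data positions {5,6,7,12,13,14,15} = 0⊕1⊕0⊕1⊕1⊕0⊕1 = 0
p8 = XOR of data positions {9,10,11,12,13,14,15} = 0⊕1⊕0⊕1⊕1⊕0⊕1 = 0
Parity bits p1,p2,p4,p8 = 0100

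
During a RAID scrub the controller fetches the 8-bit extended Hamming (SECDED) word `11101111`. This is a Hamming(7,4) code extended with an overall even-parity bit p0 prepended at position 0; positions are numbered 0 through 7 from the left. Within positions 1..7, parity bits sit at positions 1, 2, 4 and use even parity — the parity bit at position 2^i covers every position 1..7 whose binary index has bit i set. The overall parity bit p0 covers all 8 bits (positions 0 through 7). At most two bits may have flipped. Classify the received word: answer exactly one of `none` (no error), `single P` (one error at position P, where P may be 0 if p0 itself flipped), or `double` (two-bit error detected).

s1: b1⊕b3⊕b5⊕b7 = 1⊕0⊕1⊕1 = 1
s2: b2⊕b3⊕b6⊕b7 = 1⊕0⊕1⊕1 = 1
s4: b4⊕b5⊕b6⊕b7 = 1⊕1⊕1⊕1 = 0
Syndrome (s4...s1) = 011 → position 3.
Overall parity (XOR of all 8 bits, including p0): 1⊕1⊕1⊕0⊕1⊕1⊕1⊕1 = 1
Overall=1, syndrome position=3 → single-bit error at position 3.

single 3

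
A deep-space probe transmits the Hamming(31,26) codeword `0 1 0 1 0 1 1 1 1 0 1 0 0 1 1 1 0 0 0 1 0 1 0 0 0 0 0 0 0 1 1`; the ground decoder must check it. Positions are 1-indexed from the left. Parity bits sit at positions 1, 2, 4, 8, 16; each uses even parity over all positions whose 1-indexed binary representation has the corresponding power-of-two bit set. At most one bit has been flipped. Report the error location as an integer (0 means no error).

s1: b1⊕b3⊕b5⊕b7⊕b9⊕b11⊕b13⊕b15⊕b17⊕b19⊕b21⊕b23⊕b25⊕b27⊕b29⊕b31 = 0⊕0⊕0⊕1⊕1⊕1⊕0⊕1⊕0⊕0⊕0⊕0⊕0⊕0⊕0⊕1 = 1
s2: b2⊕b3⊕b6⊕b7⊕b10⊕b11⊕b14⊕b15⊕b18⊕b19⊕b22⊕b23⊕b26⊕b27⊕b30⊕b31 = 1⊕0⊕1⊕1⊕0⊕1⊕1⊕1⊕0⊕0⊕1⊕0⊕0⊕0⊕1⊕1 = 1
s4: b4⊕b5⊕b6⊕b7⊕b12⊕b13⊕b14⊕b15⊕b20⊕b21⊕b22⊕b23⊕b28⊕b29⊕b30⊕b31 = 1⊕0⊕1⊕1⊕0⊕0⊕1⊕1⊕1⊕0⊕1⊕0⊕0⊕0⊕1⊕1 = 1
s8: b8⊕b9⊕b10⊕b11⊕b12⊕b13⊕b14⊕b15⊕b24⊕b25⊕b26⊕b27⊕b28⊕b29⊕b30⊕b31 = 1⊕1⊕0⊕1⊕0⊕0⊕1⊕1⊕0⊕0⊕0⊕0⊕0⊕0⊕1⊕1 = 1
s16: b16⊕b17⊕b18⊕b19⊕b20⊕b21⊕b22⊕b23⊕b24⊕b25⊕b26⊕b27⊕b28⊕b29⊕b30⊕b31 = 1⊕0⊕0⊕0⊕1⊕0⊕1⊕0⊕0⊕0⊕0⊕0⊕0⊕0⊕1⊕1 = 1
Syndrome (s16...s1) = 11111 → position 31.

31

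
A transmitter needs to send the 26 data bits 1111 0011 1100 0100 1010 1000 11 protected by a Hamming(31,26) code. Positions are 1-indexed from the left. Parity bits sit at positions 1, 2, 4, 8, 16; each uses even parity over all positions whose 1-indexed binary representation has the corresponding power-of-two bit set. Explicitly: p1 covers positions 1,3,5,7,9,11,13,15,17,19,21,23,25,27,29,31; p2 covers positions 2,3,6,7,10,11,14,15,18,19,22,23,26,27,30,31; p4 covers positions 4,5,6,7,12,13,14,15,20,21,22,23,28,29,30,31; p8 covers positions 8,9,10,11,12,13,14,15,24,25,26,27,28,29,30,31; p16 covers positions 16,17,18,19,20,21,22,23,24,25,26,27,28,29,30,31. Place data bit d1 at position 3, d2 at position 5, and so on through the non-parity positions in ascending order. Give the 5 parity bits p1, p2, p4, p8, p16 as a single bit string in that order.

10100

Place data bits at non-power-of-two positions: b3=1, b5=1, b6=1, b7=1, b9=0, b10=0, b11=1, b12=1, b13=1, b14=1, b15=0, b17=0, b18=0, b19=1, b20=0, b21=0, b22=1, b23=0, b24=1, b25=0, b26=1, b27=0, b28=0, b29=0, b30=1, b31=1.
p1 = XOR of data positions {3,5,7,9,11,13,15,17,19,21,23,25,27,29,31} = 1⊕1⊕1⊕0⊕1⊕1⊕0⊕0⊕1⊕0⊕0⊕0⊕0⊕0⊕1 = 1
p2 = XOR of data positions {3,6,7,10,11,14,15,18,19,22,23,26,27,30,31} = 1⊕1⊕1⊕0⊕1⊕1⊕0⊕0⊕1⊕1⊕0⊕1⊕0⊕1⊕1 = 0
p4 = XOR of data positions {5,6,7,12,13,14,15,20,21,22,23,28,29,30,31} = 1⊕1⊕1⊕1⊕1⊕1⊕0⊕0⊕0⊕1⊕0⊕0⊕0⊕1⊕1 = 1
p8 = XOR of data positions {9,10,11,12,13,14,15,24,25,26,27,28,29,30,31} = 0⊕0⊕1⊕1⊕1⊕1⊕0⊕1⊕0⊕1⊕0⊕0⊕0⊕1⊕1 = 0
p16 = XOR of data positions {17,18,19,20,21,22,23,24,25,26,27,28,29,30,31} = 0⊕0⊕1⊕0⊕0⊕1⊕0⊕1⊕0⊕1⊕0⊕0⊕0⊕1⊕1 = 0
Parity bits p1,p2,p4,p8,p16 = 10100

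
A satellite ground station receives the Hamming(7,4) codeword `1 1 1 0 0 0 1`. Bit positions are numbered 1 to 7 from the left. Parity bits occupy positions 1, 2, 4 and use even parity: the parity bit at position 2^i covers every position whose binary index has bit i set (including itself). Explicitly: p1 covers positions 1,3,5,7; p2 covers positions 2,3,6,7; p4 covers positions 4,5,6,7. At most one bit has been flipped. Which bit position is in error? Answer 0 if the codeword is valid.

s1: b1⊕b3⊕b5⊕b7 = 1⊕1⊕0⊕1 = 1
s2: b2⊕b3⊕b6⊕b7 = 1⊕1⊕0⊕1 = 1
s4: b4⊕b5⊕b6⊕b7 = 0⊕0⊕0⊕1 = 1
Syndrome (s4...s1) = 111 → position 7.

7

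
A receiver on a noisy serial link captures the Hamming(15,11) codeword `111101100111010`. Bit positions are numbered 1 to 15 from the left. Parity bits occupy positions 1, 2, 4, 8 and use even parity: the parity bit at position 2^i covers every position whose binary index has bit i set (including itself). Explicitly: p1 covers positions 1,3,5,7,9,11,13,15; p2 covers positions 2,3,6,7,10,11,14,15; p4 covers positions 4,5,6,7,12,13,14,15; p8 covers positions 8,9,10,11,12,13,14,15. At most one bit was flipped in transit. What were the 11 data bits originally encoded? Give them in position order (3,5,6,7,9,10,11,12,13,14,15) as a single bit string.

10010111010

s1: b1⊕b3⊕b5⊕b7⊕b9⊕b11⊕b13⊕b15 = 1⊕1⊕0⊕1⊕0⊕1⊕0⊕0 = 0
s2: b2⊕b3⊕b6⊕b7⊕b10⊕b11⊕b14⊕b15 = 1⊕1⊕1⊕1⊕1⊕1⊕1⊕0 = 1
s4: b4⊕b5⊕b6⊕b7⊕b12⊕b13⊕b14⊕b15 = 1⊕0⊕1⊕1⊕1⊕0⊕1⊕0 = 1
s8: b8⊕b9⊕b10⊕b11⊕b12⊕b13⊕b14⊕b15 = 0⊕0⊕1⊕1⊕1⊕0⊕1⊕0 = 0
Syndrome (s8...s1) = 0110 → position 6.
Flip bit 6: corrected codeword = 111100100111010
Data bits at positions 3,5,6,7,9,10,11,12,13,14,15: 10010111010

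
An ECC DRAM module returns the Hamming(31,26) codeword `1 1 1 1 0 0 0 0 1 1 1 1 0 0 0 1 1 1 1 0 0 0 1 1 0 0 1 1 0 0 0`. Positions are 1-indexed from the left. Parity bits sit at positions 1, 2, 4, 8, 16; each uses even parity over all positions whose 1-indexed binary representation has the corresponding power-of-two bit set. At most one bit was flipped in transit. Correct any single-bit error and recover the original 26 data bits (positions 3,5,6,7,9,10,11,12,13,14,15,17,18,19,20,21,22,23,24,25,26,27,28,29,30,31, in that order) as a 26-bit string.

s1: b1⊕b3⊕b5⊕b7⊕b9⊕b11⊕b13⊕b15⊕b17⊕b19⊕b21⊕b23⊕b25⊕b27⊕b29⊕b31 = 1⊕1⊕0⊕0⊕1⊕1⊕0⊕0⊕1⊕1⊕0⊕1⊕0⊕1⊕0⊕0 = 0
s2: b2⊕b3⊕b6⊕b7⊕b10⊕b11⊕b14⊕b15⊕b18⊕b19⊕b22⊕b23⊕b26⊕b27⊕b30⊕b31 = 1⊕1⊕0⊕0⊕1⊕1⊕0⊕0⊕1⊕1⊕0⊕1⊕0⊕1⊕0⊕0 = 0
s4: b4⊕b5⊕b6⊕b7⊕b12⊕b13⊕b14⊕b15⊕b20⊕b21⊕b22⊕b23⊕b28⊕b29⊕b30⊕b31 = 1⊕0⊕0⊕0⊕1⊕0⊕0⊕0⊕0⊕0⊕0⊕1⊕1⊕0⊕0⊕0 = 0
s8: b8⊕b9⊕b10⊕b11⊕b12⊕b13⊕b14⊕b15⊕b24⊕b25⊕b26⊕b27⊕b28⊕b29⊕b30⊕b31 = 0⊕1⊕1⊕1⊕1⊕0⊕0⊕0⊕1⊕0⊕0⊕1⊕1⊕0⊕0⊕0 = 1
s16: b16⊕b17⊕b18⊕b19⊕b20⊕b21⊕b22⊕b23⊕b24⊕b25⊕b26⊕b27⊕b28⊕b29⊕b30⊕b31 = 1⊕1⊕1⊕1⊕0⊕0⊕0⊕1⊕1⊕0⊕0⊕1⊕1⊕0⊕0⊕0 = 0
Syndrome (s16...s1) = 01000 → position 8.
Flip bit 8: corrected codeword = 1111000111110001111000110011000
Data bits at positions 3,5,6,7,9,10,11,12,13,14,15,17,18,19,20,21,22,23,24,25,26,27,28,29,30,31: 10001111000111000110011000

10001111000111000110011000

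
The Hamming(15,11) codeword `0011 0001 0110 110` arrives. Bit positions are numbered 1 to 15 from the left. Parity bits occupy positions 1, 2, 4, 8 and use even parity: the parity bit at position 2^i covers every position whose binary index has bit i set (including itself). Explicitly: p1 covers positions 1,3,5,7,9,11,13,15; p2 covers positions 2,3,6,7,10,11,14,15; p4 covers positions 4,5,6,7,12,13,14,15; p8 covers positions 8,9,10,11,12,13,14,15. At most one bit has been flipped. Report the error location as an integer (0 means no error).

s1: b1⊕b3⊕b5⊕b7⊕b9⊕b11⊕b13⊕b15 = 0⊕1⊕0⊕0⊕0⊕1⊕1⊕0 = 1
s2: b2⊕b3⊕b6⊕b7⊕b10⊕b11⊕b14⊕b15 = 0⊕1⊕0⊕0⊕1⊕1⊕1⊕0 = 0
s4: b4⊕b5⊕b6⊕b7⊕b12⊕b13⊕b14⊕b15 = 1⊕0⊕0⊕0⊕0⊕1⊕1⊕0 = 1
s8: b8⊕b9⊕b10⊕b11⊕b12⊕b13⊕b14⊕b15 = 1⊕0⊕1⊕1⊕0⊕1⊕1⊕0 = 1
Syndrome (s8...s1) = 1101 → position 13.

13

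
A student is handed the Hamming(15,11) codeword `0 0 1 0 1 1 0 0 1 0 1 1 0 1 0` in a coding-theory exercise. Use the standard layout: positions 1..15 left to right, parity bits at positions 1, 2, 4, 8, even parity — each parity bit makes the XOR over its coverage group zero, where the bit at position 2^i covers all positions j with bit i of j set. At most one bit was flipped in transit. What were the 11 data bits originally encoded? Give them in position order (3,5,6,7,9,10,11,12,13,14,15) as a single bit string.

11101011010

s1: b1⊕b3⊕b5⊕b7⊕b9⊕b11⊕b13⊕b15 = 0⊕1⊕1⊕0⊕1⊕1⊕0⊕0 = 0
s2: b2⊕b3⊕b6⊕b7⊕b10⊕b11⊕b14⊕b15 = 0⊕1⊕1⊕0⊕0⊕1⊕1⊕0 = 0
s4: b4⊕b5⊕b6⊕b7⊕b12⊕b13⊕b14⊕b15 = 0⊕1⊕1⊕0⊕1⊕0⊕1⊕0 = 0
s8: b8⊕b9⊕b10⊕b11⊕b12⊕b13⊕b14⊕b15 = 0⊕1⊕0⊕1⊕1⊕0⊕1⊕0 = 0
Syndrome (s8...s1) = 0000 → position 0 (no error).
No correction needed.
Data bits at positions 3,5,6,7,9,10,11,12,13,14,15: 11101011010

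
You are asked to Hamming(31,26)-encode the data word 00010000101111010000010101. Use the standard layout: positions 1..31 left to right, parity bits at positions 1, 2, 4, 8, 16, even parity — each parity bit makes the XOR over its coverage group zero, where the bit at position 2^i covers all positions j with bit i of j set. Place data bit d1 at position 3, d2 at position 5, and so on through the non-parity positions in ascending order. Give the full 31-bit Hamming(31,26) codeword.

Place data bits at non-power-of-two positions: b3=0, b5=0, b6=0, b7=1, b9=0, b10=0, b11=0, b12=0, b13=1, b14=0, b15=1, b17=1, b18=1, b19=1, b20=0, b21=1, b22=0, b23=0, b24=0, b25=0, b26=0, b27=1, b28=0, b29=1, b30=0, b31=1.
p1 = XOR of data positions {3,5,7,9,11,13,15,17,19,21,23,25,27,29,31} = 0⊕0⊕1⊕0⊕0⊕1⊕1⊕1⊕1⊕1⊕0⊕0⊕1⊕1⊕1 = 1
p2 = XOR of data positions {3,6,7,10,11,14,15,18,19,22,23,26,27,30,31} = 0⊕0⊕1⊕0⊕0⊕0⊕1⊕1⊕1⊕0⊕0⊕0⊕1⊕0⊕1 = 0
p4 = XOR of data positions {5,6,7,12,13,14,15,20,21,22,23,28,29,30,31} = 0⊕0⊕1⊕0⊕1⊕0⊕1⊕0⊕1⊕0⊕0⊕0⊕1⊕0⊕1 = 0
p8 = XOR of data positions {9,10,11,12,13,14,15,24,25,26,27,28,29,30,31} = 0⊕0⊕0⊕0⊕1⊕0⊕1⊕0⊕0⊕0⊕1⊕0⊕1⊕0⊕1 = 1
p16 = XOR of data positions {17,18,19,20,21,22,23,24,25,26,27,28,29,30,31} = 1⊕1⊕1⊕0⊕1⊕0⊕0⊕0⊕0⊕0⊕1⊕0⊕1⊕0⊕1 = 1
Codeword b1..b31 = 1000001100001011111010000010101

1000001100001011111010000010101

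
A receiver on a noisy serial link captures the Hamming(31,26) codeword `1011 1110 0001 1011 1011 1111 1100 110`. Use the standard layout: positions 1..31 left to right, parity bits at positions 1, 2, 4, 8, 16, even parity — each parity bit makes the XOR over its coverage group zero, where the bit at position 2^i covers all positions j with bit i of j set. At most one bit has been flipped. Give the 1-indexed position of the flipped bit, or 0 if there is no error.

6

s1: b1⊕b3⊕b5⊕b7⊕b9⊕b11⊕b13⊕b15⊕b17⊕b19⊕b21⊕b23⊕b25⊕b27⊕b29⊕b31 = 1⊕1⊕1⊕1⊕0⊕0⊕1⊕1⊕1⊕1⊕1⊕1⊕1⊕0⊕1⊕0 = 0
s2: b2⊕b3⊕b6⊕b7⊕b10⊕b11⊕b14⊕b15⊕b18⊕b19⊕b22⊕b23⊕b26⊕b27⊕b30⊕b31 = 0⊕1⊕1⊕1⊕0⊕0⊕0⊕1⊕0⊕1⊕1⊕1⊕1⊕0⊕1⊕0 = 1
s4: b4⊕b5⊕b6⊕b7⊕b12⊕b13⊕b14⊕b15⊕b20⊕b21⊕b22⊕b23⊕b28⊕b29⊕b30⊕b31 = 1⊕1⊕1⊕1⊕1⊕1⊕0⊕1⊕1⊕1⊕1⊕1⊕0⊕1⊕1⊕0 = 1
s8: b8⊕b9⊕b10⊕b11⊕b12⊕b13⊕b14⊕b15⊕b24⊕b25⊕b26⊕b27⊕b28⊕b29⊕b30⊕b31 = 0⊕0⊕0⊕0⊕1⊕1⊕0⊕1⊕1⊕1⊕1⊕0⊕0⊕1⊕1⊕0 = 0
s16: b16⊕b17⊕b18⊕b19⊕b20⊕b21⊕b22⊕b23⊕b24⊕b25⊕b26⊕b27⊕b28⊕b29⊕b30⊕b31 = 1⊕1⊕0⊕1⊕1⊕1⊕1⊕1⊕1⊕1⊕1⊕0⊕0⊕1⊕1⊕0 = 0
Syndrome (s16...s1) = 00110 → position 6.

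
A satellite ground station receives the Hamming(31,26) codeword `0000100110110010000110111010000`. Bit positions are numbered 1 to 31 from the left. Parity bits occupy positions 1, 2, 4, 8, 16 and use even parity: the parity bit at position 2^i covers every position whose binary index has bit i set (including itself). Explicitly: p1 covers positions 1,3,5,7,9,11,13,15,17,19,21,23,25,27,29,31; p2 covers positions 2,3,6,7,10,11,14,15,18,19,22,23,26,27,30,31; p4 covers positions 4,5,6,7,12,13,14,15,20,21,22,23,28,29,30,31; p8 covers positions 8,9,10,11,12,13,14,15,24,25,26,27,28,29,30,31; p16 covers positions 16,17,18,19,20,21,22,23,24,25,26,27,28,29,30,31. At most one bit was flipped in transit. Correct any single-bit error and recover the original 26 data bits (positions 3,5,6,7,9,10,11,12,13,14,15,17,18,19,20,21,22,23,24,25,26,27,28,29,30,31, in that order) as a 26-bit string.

01001011001000110111010000

s1: b1⊕b3⊕b5⊕b7⊕b9⊕b11⊕b13⊕b15⊕b17⊕b19⊕b21⊕b23⊕b25⊕b27⊕b29⊕b31 = 0⊕0⊕1⊕0⊕1⊕1⊕0⊕1⊕0⊕0⊕1⊕1⊕1⊕1⊕0⊕0 = 0
s2: b2⊕b3⊕b6⊕b7⊕b10⊕b11⊕b14⊕b15⊕b18⊕b19⊕b22⊕b23⊕b26⊕b27⊕b30⊕b31 = 0⊕0⊕0⊕0⊕0⊕1⊕0⊕1⊕0⊕0⊕0⊕1⊕0⊕1⊕0⊕0 = 0
s4: b4⊕b5⊕b6⊕b7⊕b12⊕b13⊕b14⊕b15⊕b20⊕b21⊕b22⊕b23⊕b28⊕b29⊕b30⊕b31 = 0⊕1⊕0⊕0⊕1⊕0⊕0⊕1⊕1⊕1⊕0⊕1⊕0⊕0⊕0⊕0 = 0
s8: b8⊕b9⊕b10⊕b11⊕b12⊕b13⊕b14⊕b15⊕b24⊕b25⊕b26⊕b27⊕b28⊕b29⊕b30⊕b31 = 1⊕1⊕0⊕1⊕1⊕0⊕0⊕1⊕1⊕1⊕0⊕1⊕0⊕0⊕0⊕0 = 0
s16: b16⊕b17⊕b18⊕b19⊕b20⊕b21⊕b22⊕b23⊕b24⊕b25⊕b26⊕b27⊕b28⊕b29⊕b30⊕b31 = 0⊕0⊕0⊕0⊕1⊕1⊕0⊕1⊕1⊕1⊕0⊕1⊕0⊕0⊕0⊕0 = 0
Syndrome (s16...s1) = 00000 → position 0 (no error).
No correction needed.
Data bits at positions 3,5,6,7,9,10,11,12,13,14,15,17,18,19,20,21,22,23,24,25,26,27,28,29,30,31: 01001011001000110111010000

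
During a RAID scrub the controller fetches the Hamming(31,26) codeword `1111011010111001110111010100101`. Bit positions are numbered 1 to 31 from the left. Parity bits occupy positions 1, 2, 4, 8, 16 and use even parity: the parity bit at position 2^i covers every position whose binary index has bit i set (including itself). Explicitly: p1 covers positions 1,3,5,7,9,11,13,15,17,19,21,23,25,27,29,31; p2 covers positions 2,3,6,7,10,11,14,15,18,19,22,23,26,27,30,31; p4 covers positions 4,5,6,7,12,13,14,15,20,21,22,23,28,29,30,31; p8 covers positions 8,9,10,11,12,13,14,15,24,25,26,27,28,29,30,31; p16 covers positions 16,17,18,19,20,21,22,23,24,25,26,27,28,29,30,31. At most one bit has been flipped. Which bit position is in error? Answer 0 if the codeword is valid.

s1: b1⊕b3⊕b5⊕b7⊕b9⊕b11⊕b13⊕b15⊕b17⊕b19⊕b21⊕b23⊕b25⊕b27⊕b29⊕b31 = 1⊕1⊕0⊕1⊕1⊕1⊕1⊕0⊕1⊕0⊕1⊕0⊕0⊕0⊕1⊕1 = 0
s2: b2⊕b3⊕b6⊕b7⊕b10⊕b11⊕b14⊕b15⊕b18⊕b19⊕b22⊕b23⊕b26⊕b27⊕b30⊕b31 = 1⊕1⊕1⊕1⊕0⊕1⊕0⊕0⊕1⊕0⊕1⊕0⊕1⊕0⊕0⊕1 = 1
s4: b4⊕b5⊕b6⊕b7⊕b12⊕b13⊕b14⊕b15⊕b20⊕b21⊕b22⊕b23⊕b28⊕b29⊕b30⊕b31 = 1⊕0⊕1⊕1⊕1⊕1⊕0⊕0⊕1⊕1⊕1⊕0⊕0⊕1⊕0⊕1 = 0
s8: b8⊕b9⊕b10⊕b11⊕b12⊕b13⊕b14⊕b15⊕b24⊕b25⊕b26⊕b27⊕b28⊕b29⊕b30⊕b31 = 0⊕1⊕0⊕1⊕1⊕1⊕0⊕0⊕1⊕0⊕1⊕0⊕0⊕1⊕0⊕1 = 0
s16: b16⊕b17⊕b18⊕b19⊕b20⊕b21⊕b22⊕b23⊕b24⊕b25⊕b26⊕b27⊕b28⊕b29⊕b30⊕b31 = 1⊕1⊕1⊕0⊕1⊕1⊕1⊕0⊕1⊕0⊕1⊕0⊕0⊕1⊕0⊕1 = 0
Syndrome (s16...s1) = 00010 → position 2.

2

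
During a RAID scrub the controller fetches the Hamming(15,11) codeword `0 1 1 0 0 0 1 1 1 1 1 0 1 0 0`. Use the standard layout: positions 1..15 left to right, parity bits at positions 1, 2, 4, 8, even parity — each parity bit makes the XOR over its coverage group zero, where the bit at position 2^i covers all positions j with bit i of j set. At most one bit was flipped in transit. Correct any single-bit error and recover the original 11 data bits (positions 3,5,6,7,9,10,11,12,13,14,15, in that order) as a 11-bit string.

10011100100

s1: b1⊕b3⊕b5⊕b7⊕b9⊕b11⊕b13⊕b15 = 0⊕1⊕0⊕1⊕1⊕1⊕1⊕0 = 1
s2: b2⊕b3⊕b6⊕b7⊕b10⊕b11⊕b14⊕b15 = 1⊕1⊕0⊕1⊕1⊕1⊕0⊕0 = 1
s4: b4⊕b5⊕b6⊕b7⊕b12⊕b13⊕b14⊕b15 = 0⊕0⊕0⊕1⊕0⊕1⊕0⊕0 = 0
s8: b8⊕b9⊕b10⊕b11⊕b12⊕b13⊕b14⊕b15 = 1⊕1⊕1⊕1⊕0⊕1⊕0⊕0 = 1
Syndrome (s8...s1) = 1011 → position 11.
Flip bit 11: corrected codeword = 011000111100100
Data bits at positions 3,5,6,7,9,10,11,12,13,14,15: 10011100100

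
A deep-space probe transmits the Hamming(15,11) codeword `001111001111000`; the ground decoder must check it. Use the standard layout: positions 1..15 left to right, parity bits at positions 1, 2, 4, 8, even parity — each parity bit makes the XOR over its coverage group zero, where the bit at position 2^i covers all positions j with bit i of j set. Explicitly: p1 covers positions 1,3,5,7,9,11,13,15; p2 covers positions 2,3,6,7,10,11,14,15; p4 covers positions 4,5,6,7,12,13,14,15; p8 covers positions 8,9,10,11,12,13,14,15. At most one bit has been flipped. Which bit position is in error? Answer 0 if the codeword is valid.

0

s1: b1⊕b3⊕b5⊕b7⊕b9⊕b11⊕b13⊕b15 = 0⊕1⊕1⊕0⊕1⊕1⊕0⊕0 = 0
s2: b2⊕b3⊕b6⊕b7⊕b10⊕b11⊕b14⊕b15 = 0⊕1⊕1⊕0⊕1⊕1⊕0⊕0 = 0
s4: b4⊕b5⊕b6⊕b7⊕b12⊕b13⊕b14⊕b15 = 1⊕1⊕1⊕0⊕1⊕0⊕0⊕0 = 0
s8: b8⊕b9⊕b10⊕b11⊕b12⊕b13⊕b14⊕b15 = 0⊕1⊕1⊕1⊕1⊕0⊕0⊕0 = 0
Syndrome (s8...s1) = 0000 → position 0 (no error).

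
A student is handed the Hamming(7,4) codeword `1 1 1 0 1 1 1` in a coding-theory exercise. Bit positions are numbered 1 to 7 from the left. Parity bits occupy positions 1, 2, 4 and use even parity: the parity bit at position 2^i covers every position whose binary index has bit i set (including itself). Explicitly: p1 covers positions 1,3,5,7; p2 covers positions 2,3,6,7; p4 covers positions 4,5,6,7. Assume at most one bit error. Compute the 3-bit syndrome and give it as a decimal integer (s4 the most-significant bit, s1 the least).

4

s1: b1⊕b3⊕b5⊕b7 = 1⊕1⊕1⊕1 = 0
s2: b2⊕b3⊕b6⊕b7 = 1⊕1⊕1⊕1 = 0
s4: b4⊕b5⊕b6⊕b7 = 0⊕1⊕1⊕1 = 1
Syndrome (s4...s1) = 100 → position 4.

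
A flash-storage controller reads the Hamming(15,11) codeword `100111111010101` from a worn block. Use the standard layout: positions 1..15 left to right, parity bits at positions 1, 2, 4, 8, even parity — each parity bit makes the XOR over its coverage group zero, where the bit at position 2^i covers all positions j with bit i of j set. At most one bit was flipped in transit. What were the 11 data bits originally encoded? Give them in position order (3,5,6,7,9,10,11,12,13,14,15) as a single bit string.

s1: b1⊕b3⊕b5⊕b7⊕b9⊕b11⊕b13⊕b15 = 1⊕0⊕1⊕1⊕1⊕1⊕1⊕1 = 1
s2: b2⊕b3⊕b6⊕b7⊕b10⊕b11⊕b14⊕b15 = 0⊕0⊕1⊕1⊕0⊕1⊕0⊕1 = 0
s4: b4⊕b5⊕b6⊕b7⊕b12⊕b13⊕b14⊕b15 = 1⊕1⊕1⊕1⊕0⊕1⊕0⊕1 = 0
s8: b8⊕b9⊕b10⊕b11⊕b12⊕b13⊕b14⊕b15 = 1⊕1⊕0⊕1⊕0⊕1⊕0⊕1 = 1
Syndrome (s8...s1) = 1001 → position 9.
Flip bit 9: corrected codeword = 100111110010101
Data bits at positions 3,5,6,7,9,10,11,12,13,14,15: 01110010101

01110010101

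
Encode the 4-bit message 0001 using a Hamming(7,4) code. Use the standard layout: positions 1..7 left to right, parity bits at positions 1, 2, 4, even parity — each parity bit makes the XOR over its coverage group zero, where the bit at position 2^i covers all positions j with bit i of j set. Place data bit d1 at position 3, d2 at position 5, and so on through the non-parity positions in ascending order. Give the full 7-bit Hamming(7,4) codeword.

Place data bits at non-power-of-two positions: b3=0, b5=0, b6=0, b7=1.
p1 = XOR of data positions {3,5,7} = 0⊕0⊕1 = 1
p2 = XOR of data positions {3,6,7} = 0⊕0⊕1 = 1
p4 = XOR of data positions {5,6,7} = 0⊕0⊕1 = 1
Codeword b1..b7 = 1101001

1101001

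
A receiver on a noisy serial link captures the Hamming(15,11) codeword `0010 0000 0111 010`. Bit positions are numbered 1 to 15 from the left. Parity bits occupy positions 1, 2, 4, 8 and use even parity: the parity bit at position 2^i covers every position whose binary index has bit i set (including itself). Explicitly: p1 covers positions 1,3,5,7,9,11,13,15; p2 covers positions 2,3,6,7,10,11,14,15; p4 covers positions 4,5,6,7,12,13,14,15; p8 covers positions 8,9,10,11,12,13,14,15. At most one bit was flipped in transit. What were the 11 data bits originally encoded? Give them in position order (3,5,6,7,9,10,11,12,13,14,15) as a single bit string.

s1: b1⊕b3⊕b5⊕b7⊕b9⊕b11⊕b13⊕b15 = 0⊕1⊕0⊕0⊕0⊕1⊕0⊕0 = 0
s2: b2⊕b3⊕b6⊕b7⊕b10⊕b11⊕b14⊕b15 = 0⊕1⊕0⊕0⊕1⊕1⊕1⊕0 = 0
s4: b4⊕b5⊕b6⊕b7⊕b12⊕b13⊕b14⊕b15 = 0⊕0⊕0⊕0⊕1⊕0⊕1⊕0 = 0
s8: b8⊕b9⊕b10⊕b11⊕b12⊕b13⊕b14⊕b15 = 0⊕0⊕1⊕1⊕1⊕0⊕1⊕0 = 0
Syndrome (s8...s1) = 0000 → position 0 (no error).
No correction needed.
Data bits at positions 3,5,6,7,9,10,11,12,13,14,15: 10000111010

10000111010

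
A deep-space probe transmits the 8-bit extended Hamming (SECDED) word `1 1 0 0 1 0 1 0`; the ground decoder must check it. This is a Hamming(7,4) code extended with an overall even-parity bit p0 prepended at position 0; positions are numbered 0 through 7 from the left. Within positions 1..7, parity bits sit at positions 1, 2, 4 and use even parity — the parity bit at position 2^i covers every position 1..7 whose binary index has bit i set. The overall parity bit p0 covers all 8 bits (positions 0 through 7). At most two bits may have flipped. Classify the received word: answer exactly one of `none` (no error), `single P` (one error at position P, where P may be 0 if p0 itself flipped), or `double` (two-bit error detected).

s1: b1⊕b3⊕b5⊕b7 = 1⊕0⊕0⊕0 = 1
s2: b2⊕b3⊕b6⊕b7 = 0⊕0⊕1⊕0 = 1
s4: b4⊕b5⊕b6⊕b7 = 1⊕0⊕1⊕0 = 0
Syndrome (s4...s1) = 011 → position 3.
Overall parity (XOR of all 8 bits, including p0): 1⊕1⊕0⊕0⊕1⊕0⊕1⊕0 = 0
Overall=0, syndrome position=3 → double-bit error detected (uncorrectable).

double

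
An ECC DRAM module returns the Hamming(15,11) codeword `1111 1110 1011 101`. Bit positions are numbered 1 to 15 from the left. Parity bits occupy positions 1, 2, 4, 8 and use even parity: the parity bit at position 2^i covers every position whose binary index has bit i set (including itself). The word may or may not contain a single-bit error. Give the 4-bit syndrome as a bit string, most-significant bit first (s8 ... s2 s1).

1100

s1: b1⊕b3⊕b5⊕b7⊕b9⊕b11⊕b13⊕b15 = 1⊕1⊕1⊕1⊕1⊕1⊕1⊕1 = 0
s2: b2⊕b3⊕b6⊕b7⊕b10⊕b11⊕b14⊕b15 = 1⊕1⊕1⊕1⊕0⊕1⊕0⊕1 = 0
s4: b4⊕b5⊕b6⊕b7⊕b12⊕b13⊕b14⊕b15 = 1⊕1⊕1⊕1⊕1⊕1⊕0⊕1 = 1
s8: b8⊕b9⊕b10⊕b11⊕b12⊕b13⊕b14⊕b15 = 0⊕1⊕0⊕1⊕1⊕1⊕0⊕1 = 1
Syndrome (s8...s1) = 1100 → position 12.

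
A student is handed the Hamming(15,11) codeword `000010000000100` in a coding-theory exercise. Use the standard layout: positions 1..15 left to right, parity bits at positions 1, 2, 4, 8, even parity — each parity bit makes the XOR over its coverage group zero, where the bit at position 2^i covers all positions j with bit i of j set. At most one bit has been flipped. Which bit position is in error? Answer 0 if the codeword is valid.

8

s1: b1⊕b3⊕b5⊕b7⊕b9⊕b11⊕b13⊕b15 = 0⊕0⊕1⊕0⊕0⊕0⊕1⊕0 = 0
s2: b2⊕b3⊕b6⊕b7⊕b10⊕b11⊕b14⊕b15 = 0⊕0⊕0⊕0⊕0⊕0⊕0⊕0 = 0
s4: b4⊕b5⊕b6⊕b7⊕b12⊕b13⊕b14⊕b15 = 0⊕1⊕0⊕0⊕0⊕1⊕0⊕0 = 0
s8: b8⊕b9⊕b10⊕b11⊕b12⊕b13⊕b14⊕b15 = 0⊕0⊕0⊕0⊕0⊕1⊕0⊕0 = 1
Syndrome (s8...s1) = 1000 → position 8.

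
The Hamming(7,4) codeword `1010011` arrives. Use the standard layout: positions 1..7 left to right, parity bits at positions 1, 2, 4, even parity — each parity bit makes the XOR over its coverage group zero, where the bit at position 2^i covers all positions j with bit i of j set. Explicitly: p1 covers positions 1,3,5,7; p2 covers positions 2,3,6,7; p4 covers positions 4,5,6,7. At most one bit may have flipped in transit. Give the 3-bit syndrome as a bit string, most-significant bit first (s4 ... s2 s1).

s1: b1⊕b3⊕b5⊕b7 = 1⊕1⊕0⊕1 = 1
s2: b2⊕b3⊕b6⊕b7 = 0⊕1⊕1⊕1 = 1
s4: b4⊕b5⊕b6⊕b7 = 0⊕0⊕1⊕1 = 0
Syndrome (s4...s1) = 011 → position 3.

011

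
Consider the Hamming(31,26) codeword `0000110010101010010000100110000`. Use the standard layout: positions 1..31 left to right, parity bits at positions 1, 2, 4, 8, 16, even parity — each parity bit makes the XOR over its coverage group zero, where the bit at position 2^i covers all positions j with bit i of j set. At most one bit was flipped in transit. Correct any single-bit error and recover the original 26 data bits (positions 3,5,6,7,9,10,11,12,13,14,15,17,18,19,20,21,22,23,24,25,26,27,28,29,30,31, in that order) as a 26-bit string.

s1: b1⊕b3⊕b5⊕b7⊕b9⊕b11⊕b13⊕b15⊕b17⊕b19⊕b21⊕b23⊕b25⊕b27⊕b29⊕b31 = 0⊕0⊕1⊕0⊕1⊕1⊕1⊕1⊕0⊕0⊕0⊕1⊕0⊕1⊕0⊕0 = 1
s2: b2⊕b3⊕b6⊕b7⊕b10⊕b11⊕b14⊕b15⊕b18⊕b19⊕b22⊕b23⊕b26⊕b27⊕b30⊕b31 = 0⊕0⊕1⊕0⊕0⊕1⊕0⊕1⊕1⊕0⊕0⊕1⊕1⊕1⊕0⊕0 = 1
s4: b4⊕b5⊕b6⊕b7⊕b12⊕b13⊕b14⊕b15⊕b20⊕b21⊕b22⊕b23⊕b28⊕b29⊕b30⊕b31 = 0⊕1⊕1⊕0⊕0⊕1⊕0⊕1⊕0⊕0⊕0⊕1⊕0⊕0⊕0⊕0 = 1
s8: b8⊕b9⊕b10⊕b11⊕b12⊕b13⊕b14⊕b15⊕b24⊕b25⊕b26⊕b27⊕b28⊕b29⊕b30⊕b31 = 0⊕1⊕0⊕1⊕0⊕1⊕0⊕1⊕0⊕0⊕1⊕1⊕0⊕0⊕0⊕0 = 0
s16: b16⊕b17⊕b18⊕b19⊕b20⊕b21⊕b22⊕b23⊕b24⊕b25⊕b26⊕b27⊕b28⊕b29⊕b30⊕b31 = 0⊕0⊕1⊕0⊕0⊕0⊕0⊕1⊕0⊕0⊕1⊕1⊕0⊕0⊕0⊕0 = 0
Syndrome (s16...s1) = 00111 → position 7.
Flip bit 7: corrected codeword = 0000111010101010010000100110000
Data bits at positions 3,5,6,7,9,10,11,12,13,14,15,17,18,19,20,21,22,23,24,25,26,27,28,29,30,31: 01111010101010000100110000

01111010101010000100110000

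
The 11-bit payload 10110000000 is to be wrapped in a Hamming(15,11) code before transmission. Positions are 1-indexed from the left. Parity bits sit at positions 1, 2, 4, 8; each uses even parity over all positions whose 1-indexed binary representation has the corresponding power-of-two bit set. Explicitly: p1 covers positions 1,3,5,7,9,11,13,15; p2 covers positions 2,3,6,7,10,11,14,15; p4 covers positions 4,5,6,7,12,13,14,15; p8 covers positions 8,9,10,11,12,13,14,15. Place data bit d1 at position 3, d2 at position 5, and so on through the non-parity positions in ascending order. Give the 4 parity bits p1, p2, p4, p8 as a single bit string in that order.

0100

Place data bits at non-power-of-two positions: b3=1, b5=0, b6=1, b7=1, b9=0, b10=0, b11=0, b12=0, b13=0, b14=0, b15=0.
p1 = XOR of data positions {3,5,7,9,11,13,15} = 1⊕0⊕1⊕0⊕0⊕0⊕0 = 0
p2 = XOR of data positions {3,6,7,10,11,14,15} = 1⊕1⊕1⊕0⊕0⊕0⊕0 = 1
p4 = XOR of data positions {5,6,7,12,13,14,15} = 0⊕1⊕1⊕0⊕0⊕0⊕0 = 0
p8 = XOR of data positions {9,10,11,12,13,14,15} = 0⊕0⊕0⊕0⊕0⊕0⊕0 = 0
Parity bits p1,p2,p4,p8 = 0100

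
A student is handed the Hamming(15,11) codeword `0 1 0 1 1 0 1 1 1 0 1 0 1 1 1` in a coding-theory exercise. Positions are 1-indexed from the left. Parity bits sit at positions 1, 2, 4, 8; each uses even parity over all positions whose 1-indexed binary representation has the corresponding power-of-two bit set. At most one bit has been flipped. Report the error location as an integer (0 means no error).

s1: b1⊕b3⊕b5⊕b7⊕b9⊕b11⊕b13⊕b15 = 0⊕0⊕1⊕1⊕1⊕1⊕1⊕1 = 0
s2: b2⊕b3⊕b6⊕b7⊕b10⊕b11⊕b14⊕b15 = 1⊕0⊕0⊕1⊕0⊕1⊕1⊕1 = 1
s4: b4⊕b5⊕b6⊕b7⊕b12⊕b13⊕b14⊕b15 = 1⊕1⊕0⊕1⊕0⊕1⊕1⊕1 = 0
s8: b8⊕b9⊕b10⊕b11⊕b12⊕b13⊕b14⊕b15 = 1⊕1⊕0⊕1⊕0⊕1⊕1⊕1 = 0
Syndrome (s8...s1) = 0010 → position 2.

2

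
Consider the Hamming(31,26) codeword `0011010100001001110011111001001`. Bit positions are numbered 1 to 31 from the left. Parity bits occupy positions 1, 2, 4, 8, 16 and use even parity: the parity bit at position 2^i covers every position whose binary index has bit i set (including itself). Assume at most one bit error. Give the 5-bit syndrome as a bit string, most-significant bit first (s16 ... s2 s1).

00001

s1: b1⊕b3⊕b5⊕b7⊕b9⊕b11⊕b13⊕b15⊕b17⊕b19⊕b21⊕b23⊕b25⊕b27⊕b29⊕b31 = 0⊕1⊕0⊕0⊕0⊕0⊕1⊕0⊕1⊕0⊕1⊕1⊕1⊕0⊕0⊕1 = 1
s2: b2⊕b3⊕b6⊕b7⊕b10⊕b11⊕b14⊕b15⊕b18⊕b19⊕b22⊕b23⊕b26⊕b27⊕b30⊕b31 = 0⊕1⊕1⊕0⊕0⊕0⊕0⊕0⊕1⊕0⊕1⊕1⊕0⊕0⊕0⊕1 = 0
s4: b4⊕b5⊕b6⊕b7⊕b12⊕b13⊕b14⊕b15⊕b20⊕b21⊕b22⊕b23⊕b28⊕b29⊕b30⊕b31 = 1⊕0⊕1⊕0⊕0⊕1⊕0⊕0⊕0⊕1⊕1⊕1⊕1⊕0⊕0⊕1 = 0
s8: b8⊕b9⊕b10⊕b11⊕b12⊕b13⊕b14⊕b15⊕b24⊕b25⊕b26⊕b27⊕b28⊕b29⊕b30⊕b31 = 1⊕0⊕0⊕0⊕0⊕1⊕0⊕0⊕1⊕1⊕0⊕0⊕1⊕0⊕0⊕1 = 0
s16: b16⊕b17⊕b18⊕b19⊕b20⊕b21⊕b22⊕b23⊕b24⊕b25⊕b26⊕b27⊕b28⊕b29⊕b30⊕b31 = 1⊕1⊕1⊕0⊕0⊕1⊕1⊕1⊕1⊕1⊕0⊕0⊕1⊕0⊕0⊕1 = 0
Syndrome (s16...s1) = 00001 → position 1.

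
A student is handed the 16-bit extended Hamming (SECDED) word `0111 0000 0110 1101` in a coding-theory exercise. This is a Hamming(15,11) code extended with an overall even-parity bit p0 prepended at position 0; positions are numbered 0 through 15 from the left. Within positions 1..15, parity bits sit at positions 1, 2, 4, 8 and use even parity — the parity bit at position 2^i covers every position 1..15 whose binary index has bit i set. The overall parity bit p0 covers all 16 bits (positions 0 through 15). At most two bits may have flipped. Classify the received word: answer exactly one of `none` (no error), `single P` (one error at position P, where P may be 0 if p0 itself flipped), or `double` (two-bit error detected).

double

s1: b1⊕b3⊕b5⊕b7⊕b9⊕b11⊕b13⊕b15 = 1⊕1⊕0⊕0⊕1⊕0⊕1⊕1 = 1
s2: b2⊕b3⊕b6⊕b7⊕b10⊕b11⊕b14⊕b15 = 1⊕1⊕0⊕0⊕1⊕0⊕0⊕1 = 0
s4: b4⊕b5⊕b6⊕b7⊕b12⊕b13⊕b14⊕b15 = 0⊕0⊕0⊕0⊕1⊕1⊕0⊕1 = 1
s8: b8⊕b9⊕b10⊕b11⊕b12⊕b13⊕b14⊕b15 = 0⊕1⊕1⊕0⊕1⊕1⊕0⊕1 = 1
Syndrome (s8...s1) = 1101 → position 13.
Overall parity (XOR of all 16 bits, including p0): 0⊕1⊕1⊕1⊕0⊕0⊕0⊕0⊕0⊕1⊕1⊕0⊕1⊕1⊕0⊕1 = 0
Overall=0, syndrome position=13 → double-bit error detected (uncorrectable).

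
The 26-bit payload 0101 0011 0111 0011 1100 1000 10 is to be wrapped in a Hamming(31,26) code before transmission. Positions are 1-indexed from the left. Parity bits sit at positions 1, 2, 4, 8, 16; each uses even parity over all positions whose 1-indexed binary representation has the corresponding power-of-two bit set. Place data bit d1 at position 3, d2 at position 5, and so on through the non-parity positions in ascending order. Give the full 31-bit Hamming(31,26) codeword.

1000101000110111100111100100010

Place data bits at non-power-of-two positions: b3=0, b5=1, b6=0, b7=1, b9=0, b10=0, b11=1, b12=1, b13=0, b14=1, b15=1, b17=1, b18=0, b19=0, b20=1, b21=1, b22=1, b23=1, b24=0, b25=0, b26=1, b27=0, b28=0, b29=0, b30=1, b31=0.
p1 = XOR of data positions {3,5,7,9,11,13,15,17,19,21,23,25,27,29,31} = 0⊕1⊕1⊕0⊕1⊕0⊕1⊕1⊕0⊕1⊕1⊕0⊕0⊕0⊕0 = 1
p2 = XOR of data positions {3,6,7,10,11,14,15,18,19,22,23,26,27,30,31} = 0⊕0⊕1⊕0⊕1⊕1⊕1⊕0⊕0⊕1⊕1⊕1⊕0⊕1⊕0 = 0
p4 = XOR of data positions {5,6,7,12,13,14,15,20,21,22,23,28,29,30,31} = 1⊕0⊕1⊕1⊕0⊕1⊕1⊕1⊕1⊕1⊕1⊕0⊕0⊕1⊕0 = 0
p8 = XOR of data positions {9,10,11,12,13,14,15,24,25,26,27,28,29,30,31} = 0⊕0⊕1⊕1⊕0⊕1⊕1⊕0⊕0⊕1⊕0⊕0⊕0⊕1⊕0 = 0
p16 = XOR of data positions {17,18,19,20,21,22,23,24,25,26,27,28,29,30,31} = 1⊕0⊕0⊕1⊕1⊕1⊕1⊕0⊕0⊕1⊕0⊕0⊕0⊕1⊕0 = 1
Codeword b1..b31 = 1000101000110111100111100100010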